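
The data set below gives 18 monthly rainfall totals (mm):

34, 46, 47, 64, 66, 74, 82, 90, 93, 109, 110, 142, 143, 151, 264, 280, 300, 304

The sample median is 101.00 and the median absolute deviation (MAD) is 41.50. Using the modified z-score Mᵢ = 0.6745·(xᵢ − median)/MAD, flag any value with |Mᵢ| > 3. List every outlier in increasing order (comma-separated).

300, 304

|Mᵢ| > 3 ⇔ |xᵢ − 101.00| > 3·41.50/0.6745 = 184.58.
So outliers lie outside [-83.58, 285.58].
300: M = 3.23 → outlier.
304: M = 3.30 → outlier.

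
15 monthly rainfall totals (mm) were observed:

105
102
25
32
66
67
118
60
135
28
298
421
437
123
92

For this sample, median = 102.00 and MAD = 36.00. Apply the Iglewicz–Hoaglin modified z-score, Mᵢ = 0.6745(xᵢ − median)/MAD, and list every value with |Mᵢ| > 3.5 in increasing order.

|Mᵢ| > 3.5 ⇔ |xᵢ − 102.00| > 3.5·36.00/0.6745 = 186.81.
So outliers lie outside [-84.81, 288.81].
298: M = 3.67 → outlier.
421: M = 5.98 → outlier.
437: M = 6.28 → outlier.

298, 421, 437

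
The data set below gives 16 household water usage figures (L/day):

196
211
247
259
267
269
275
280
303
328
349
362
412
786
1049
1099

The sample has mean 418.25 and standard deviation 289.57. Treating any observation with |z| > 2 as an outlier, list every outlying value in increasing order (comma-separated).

1049, 1099

Cutoffs at x̄ ± 2s: 418.25 ± 2·289.57 = [-160.89, 997.39].
1049: z = 2.18, |z| > 2 → outlier.
1099: z = 2.35, |z| > 2 → outlier.
Every other value lies within [-160.89, 997.39].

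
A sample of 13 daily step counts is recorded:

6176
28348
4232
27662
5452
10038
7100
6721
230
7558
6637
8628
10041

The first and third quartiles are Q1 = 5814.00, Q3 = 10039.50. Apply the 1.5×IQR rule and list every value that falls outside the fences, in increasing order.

IQR = Q3 − Q1 = 10039.50 − 5814.00 = 4225.50.
Lower fence = Q1 − 1.5·IQR = 5814.00 − 6338.25 = -524.25.
Upper fence = Q3 + 1.5·IQR = 10039.50 + 6338.25 = 16377.75.
27662 > 16377.75 → outlier.
28348 > 16377.75 → outlier.
All remaining values lie within [-524.25, 16377.75].

27662, 28348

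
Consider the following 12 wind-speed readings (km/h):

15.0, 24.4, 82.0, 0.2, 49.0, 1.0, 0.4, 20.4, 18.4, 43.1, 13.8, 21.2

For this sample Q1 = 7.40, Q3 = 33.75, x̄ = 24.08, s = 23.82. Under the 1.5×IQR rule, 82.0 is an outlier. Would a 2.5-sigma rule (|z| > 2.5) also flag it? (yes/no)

no

z = (82.0 − 24.08) / 23.82 = 2.43.
|z| = 2.43 ≤ 2.5.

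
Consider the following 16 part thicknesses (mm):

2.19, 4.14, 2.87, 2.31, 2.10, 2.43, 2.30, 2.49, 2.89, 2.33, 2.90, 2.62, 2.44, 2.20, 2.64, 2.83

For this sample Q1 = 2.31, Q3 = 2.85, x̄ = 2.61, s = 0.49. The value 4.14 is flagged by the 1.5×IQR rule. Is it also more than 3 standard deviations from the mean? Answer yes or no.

yes

z = (4.14 − 2.61) / 0.49 = 3.12.
|z| = 3.12 > 3.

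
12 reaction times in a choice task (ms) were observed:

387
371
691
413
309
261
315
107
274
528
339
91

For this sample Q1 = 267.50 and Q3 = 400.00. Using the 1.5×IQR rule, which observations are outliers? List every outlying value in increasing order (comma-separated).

691

IQR = Q3 − Q1 = 400.00 − 267.50 = 132.50.
Lower fence = Q1 − 1.5·IQR = 267.50 − 198.75 = 68.75.
Upper fence = Q3 + 1.5·IQR = 400.00 + 198.75 = 598.75.
691 > 598.75 → outlier.
All remaining values lie within [68.75, 598.75].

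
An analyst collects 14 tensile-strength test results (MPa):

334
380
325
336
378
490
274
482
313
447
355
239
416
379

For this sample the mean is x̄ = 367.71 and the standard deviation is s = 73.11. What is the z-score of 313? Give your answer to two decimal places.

z = (313 − 367.71) / 73.11 = -0.75.

-0.75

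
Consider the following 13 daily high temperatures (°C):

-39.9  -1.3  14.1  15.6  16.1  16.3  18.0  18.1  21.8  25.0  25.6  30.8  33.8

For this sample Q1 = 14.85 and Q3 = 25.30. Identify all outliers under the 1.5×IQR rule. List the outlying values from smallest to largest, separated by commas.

IQR = Q3 − Q1 = 25.30 − 14.85 = 10.45.
Lower fence = Q1 − 1.5·IQR = 14.85 − 15.675 = -0.825.
Upper fence = Q3 + 1.5·IQR = 25.30 + 15.675 = 40.975.
-39.9 < -0.825 → outlier.
-1.3 < -0.825 → outlier.
All remaining values lie within [-0.825, 40.975].

-39.9, -1.3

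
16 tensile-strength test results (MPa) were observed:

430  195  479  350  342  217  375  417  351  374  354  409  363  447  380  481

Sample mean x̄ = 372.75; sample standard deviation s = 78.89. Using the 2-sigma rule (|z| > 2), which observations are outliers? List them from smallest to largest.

Cutoffs at x̄ ± 2s: 372.75 ± 2·78.89 = [214.97, 530.53].
195: z = -2.25, |z| > 2 → outlier.
Every other value lies within [214.97, 530.53].

195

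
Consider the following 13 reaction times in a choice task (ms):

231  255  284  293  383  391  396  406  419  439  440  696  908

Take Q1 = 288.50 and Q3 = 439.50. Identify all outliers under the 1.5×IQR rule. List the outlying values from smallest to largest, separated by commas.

IQR = Q3 − Q1 = 439.50 − 288.50 = 151.00.
Lower fence = Q1 − 1.5·IQR = 288.50 − 226.50 = 62.00.
Upper fence = Q3 + 1.5·IQR = 439.50 + 226.50 = 666.00.
696 > 666.00 → outlier.
908 > 666.00 → outlier.
All remaining values lie within [62.00, 666.00].

696, 908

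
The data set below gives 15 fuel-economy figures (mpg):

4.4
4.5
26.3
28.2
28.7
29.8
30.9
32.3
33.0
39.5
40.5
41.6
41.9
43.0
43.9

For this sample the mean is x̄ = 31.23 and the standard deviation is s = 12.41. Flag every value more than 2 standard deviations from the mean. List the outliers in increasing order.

4.4, 4.5

Cutoffs at x̄ ± 2s: 31.23 ± 2·12.41 = [6.41, 56.05].
4.4: z = -2.16, |z| > 2 → outlier.
4.5: z = -2.15, |z| > 2 → outlier.
Every other value lies within [6.41, 56.05].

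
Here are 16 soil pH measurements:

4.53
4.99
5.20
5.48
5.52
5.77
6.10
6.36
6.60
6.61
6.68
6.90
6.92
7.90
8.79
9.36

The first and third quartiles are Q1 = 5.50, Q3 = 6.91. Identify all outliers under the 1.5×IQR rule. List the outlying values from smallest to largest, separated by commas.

IQR = Q3 − Q1 = 6.91 − 5.50 = 1.41.
Lower fence = Q1 − 1.5·IQR = 5.50 − 2.115 = 3.385.
Upper fence = Q3 + 1.5·IQR = 6.91 + 2.115 = 9.025.
9.36 > 9.025 → outlier.
All remaining values lie within [3.385, 9.025].

9.36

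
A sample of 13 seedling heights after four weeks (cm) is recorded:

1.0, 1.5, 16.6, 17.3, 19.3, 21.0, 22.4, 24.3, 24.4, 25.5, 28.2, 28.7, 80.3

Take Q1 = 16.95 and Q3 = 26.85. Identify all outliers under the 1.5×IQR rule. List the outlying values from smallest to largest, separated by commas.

IQR = Q3 − Q1 = 26.85 − 16.95 = 9.90.
Lower fence = Q1 − 1.5·IQR = 16.95 − 14.85 = 2.10.
Upper fence = Q3 + 1.5·IQR = 26.85 + 14.85 = 41.70.
1.0 < 2.10 → outlier.
1.5 < 2.10 → outlier.
80.3 > 41.70 → outlier.
All remaining values lie within [2.10, 41.70].

1.0, 1.5, 80.3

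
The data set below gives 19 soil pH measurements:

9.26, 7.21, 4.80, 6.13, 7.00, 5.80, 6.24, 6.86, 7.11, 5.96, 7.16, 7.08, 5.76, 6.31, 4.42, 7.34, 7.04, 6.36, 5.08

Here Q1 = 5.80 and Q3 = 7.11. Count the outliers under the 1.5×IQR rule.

IQR = 1.31; fences at 5.80 − 1.965 = 3.835 and 7.11 + 1.965 = 9.075.
Outside the cutoffs: 9.26.

1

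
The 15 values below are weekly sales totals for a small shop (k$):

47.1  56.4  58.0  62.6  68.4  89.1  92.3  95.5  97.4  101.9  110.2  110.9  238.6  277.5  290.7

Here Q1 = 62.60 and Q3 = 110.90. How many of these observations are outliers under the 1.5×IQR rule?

IQR = 48.30; fences at 62.60 − 72.45 = -9.85 and 110.90 + 72.45 = 183.35.
Outside the cutoffs: 238.6, 277.5, 290.7.

3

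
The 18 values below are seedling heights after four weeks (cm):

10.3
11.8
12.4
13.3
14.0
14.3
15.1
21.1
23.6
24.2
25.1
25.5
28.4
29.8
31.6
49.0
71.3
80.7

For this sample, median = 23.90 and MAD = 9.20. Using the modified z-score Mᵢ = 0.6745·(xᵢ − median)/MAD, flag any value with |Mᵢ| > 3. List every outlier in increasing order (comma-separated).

|Mᵢ| > 3 ⇔ |xᵢ − 23.90| > 3·9.20/0.6745 = 40.92.
So outliers lie outside [-17.02, 64.82].
71.3: M = 3.48 → outlier.
80.7: M = 4.16 → outlier.

71.3, 80.7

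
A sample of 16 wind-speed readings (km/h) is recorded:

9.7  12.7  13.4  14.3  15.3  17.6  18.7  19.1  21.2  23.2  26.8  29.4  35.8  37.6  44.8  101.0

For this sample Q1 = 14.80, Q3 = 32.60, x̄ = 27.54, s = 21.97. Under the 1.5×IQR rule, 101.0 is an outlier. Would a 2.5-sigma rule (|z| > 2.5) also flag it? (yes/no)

z = (101.0 − 27.54) / 21.97 = 3.34.
|z| = 3.34 > 2.5.

yes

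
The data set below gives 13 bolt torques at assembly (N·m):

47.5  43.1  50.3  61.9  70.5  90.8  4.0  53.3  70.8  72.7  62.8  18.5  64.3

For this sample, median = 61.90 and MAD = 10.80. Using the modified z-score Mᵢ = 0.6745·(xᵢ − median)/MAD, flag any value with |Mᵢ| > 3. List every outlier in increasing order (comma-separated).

|Mᵢ| > 3 ⇔ |xᵢ − 61.90| > 3·10.80/0.6745 = 48.04.
So outliers lie outside [13.86, 109.94].
4.0: M = -3.62 → outlier.

4.0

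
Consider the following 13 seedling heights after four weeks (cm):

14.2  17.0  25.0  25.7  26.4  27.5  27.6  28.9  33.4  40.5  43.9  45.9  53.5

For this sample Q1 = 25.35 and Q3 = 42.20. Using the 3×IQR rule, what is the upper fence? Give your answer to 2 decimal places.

92.75

IQR = Q3 − Q1 = 42.20 − 25.35 = 16.85.
Lower fence = Q1 − 3·IQR = 25.35 − 50.55 = -25.20.
Upper fence = Q3 + 3·IQR = 42.20 + 50.55 = 92.75.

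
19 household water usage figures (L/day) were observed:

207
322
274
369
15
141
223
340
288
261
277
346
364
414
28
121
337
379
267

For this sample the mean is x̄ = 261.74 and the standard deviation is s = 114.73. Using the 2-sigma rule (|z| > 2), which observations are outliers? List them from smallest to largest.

Cutoffs at x̄ ± 2s: 261.74 ± 2·114.73 = [32.28, 491.20].
15: z = -2.15, |z| > 2 → outlier.
28: z = -2.04, |z| > 2 → outlier.
Every other value lies within [32.28, 491.20].

15, 28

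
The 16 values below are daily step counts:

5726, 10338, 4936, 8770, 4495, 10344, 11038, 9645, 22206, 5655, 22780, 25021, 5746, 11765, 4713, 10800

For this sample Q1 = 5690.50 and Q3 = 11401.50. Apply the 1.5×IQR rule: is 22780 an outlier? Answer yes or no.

IQR = Q3 − Q1 = 11401.50 − 5690.50 = 5711.00.
Lower fence = Q1 − 1.5·IQR = 5690.50 − 8566.50 = -2876.00.
Upper fence = Q3 + 1.5·IQR = 11401.50 + 8566.50 = 19968.00.
22780 lies above the upper fence.

yes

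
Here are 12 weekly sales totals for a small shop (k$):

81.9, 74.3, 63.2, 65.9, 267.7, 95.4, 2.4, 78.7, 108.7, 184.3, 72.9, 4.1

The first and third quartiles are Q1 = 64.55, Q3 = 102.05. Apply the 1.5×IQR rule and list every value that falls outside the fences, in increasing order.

2.4, 4.1, 184.3, 267.7

IQR = Q3 − Q1 = 102.05 − 64.55 = 37.50.
Lower fence = Q1 − 1.5·IQR = 64.55 − 56.25 = 8.30.
Upper fence = Q3 + 1.5·IQR = 102.05 + 56.25 = 158.30.
2.4 < 8.30 → outlier.
4.1 < 8.30 → outlier.
184.3 > 158.30 → outlier.
267.7 > 158.30 → outlier.
All remaining values lie within [8.30, 158.30].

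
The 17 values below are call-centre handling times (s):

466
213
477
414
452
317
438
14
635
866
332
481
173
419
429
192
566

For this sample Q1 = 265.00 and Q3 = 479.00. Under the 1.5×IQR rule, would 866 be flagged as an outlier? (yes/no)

IQR = Q3 − Q1 = 479.00 − 265.00 = 214.00.
Lower fence = Q1 − 1.5·IQR = 265.00 − 321.00 = -56.00.
Upper fence = Q3 + 1.5·IQR = 479.00 + 321.00 = 800.00.
866 lies above the upper fence.

yes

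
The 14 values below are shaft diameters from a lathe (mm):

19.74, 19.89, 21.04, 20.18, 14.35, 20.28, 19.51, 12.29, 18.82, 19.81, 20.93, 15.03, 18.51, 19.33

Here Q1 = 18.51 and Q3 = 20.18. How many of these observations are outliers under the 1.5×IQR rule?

3

IQR = 1.67; fences at 18.51 − 2.505 = 16.005 and 20.18 + 2.505 = 22.685.
Outside the cutoffs: 12.29, 14.35, 15.03.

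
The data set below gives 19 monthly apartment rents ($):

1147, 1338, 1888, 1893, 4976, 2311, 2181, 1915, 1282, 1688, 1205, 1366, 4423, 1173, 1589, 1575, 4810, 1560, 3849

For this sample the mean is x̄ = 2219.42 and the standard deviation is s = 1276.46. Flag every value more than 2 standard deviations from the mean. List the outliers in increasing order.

Cutoffs at x̄ ± 2s: 2219.42 ± 2·1276.46 = [-333.50, 4772.34].
4810: z = 2.03, |z| > 2 → outlier.
4976: z = 2.16, |z| > 2 → outlier.
Every other value lies within [-333.50, 4772.34].

4810, 4976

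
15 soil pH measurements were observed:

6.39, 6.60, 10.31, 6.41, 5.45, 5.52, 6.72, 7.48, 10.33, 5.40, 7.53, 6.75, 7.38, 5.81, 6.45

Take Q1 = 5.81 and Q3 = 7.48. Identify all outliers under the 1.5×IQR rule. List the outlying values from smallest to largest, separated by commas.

IQR = Q3 − Q1 = 7.48 − 5.81 = 1.67.
Lower fence = Q1 − 1.5·IQR = 5.81 − 2.505 = 3.305.
Upper fence = Q3 + 1.5·IQR = 7.48 + 2.505 = 9.985.
10.31 > 9.985 → outlier.
10.33 > 9.985 → outlier.
All remaining values lie within [3.305, 9.985].

10.31, 10.33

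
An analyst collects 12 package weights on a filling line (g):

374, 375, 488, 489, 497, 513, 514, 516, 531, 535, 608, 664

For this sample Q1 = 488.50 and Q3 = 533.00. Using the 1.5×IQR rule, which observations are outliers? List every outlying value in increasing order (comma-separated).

IQR = Q3 − Q1 = 533.00 − 488.50 = 44.50.
Lower fence = Q1 − 1.5·IQR = 488.50 − 66.75 = 421.75.
Upper fence = Q3 + 1.5·IQR = 533.00 + 66.75 = 599.75.
374 < 421.75 → outlier.
375 < 421.75 → outlier.
608 > 599.75 → outlier.
664 > 599.75 → outlier.
All remaining values lie within [421.75, 599.75].

374, 375, 608, 664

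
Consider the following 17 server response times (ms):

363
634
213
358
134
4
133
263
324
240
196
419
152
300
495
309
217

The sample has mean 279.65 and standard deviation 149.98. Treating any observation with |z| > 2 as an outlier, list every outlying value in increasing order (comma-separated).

634

Cutoffs at x̄ ± 2s: 279.65 ± 2·149.98 = [-20.31, 579.61].
634: z = 2.36, |z| > 2 → outlier.
Every other value lies within [-20.31, 579.61].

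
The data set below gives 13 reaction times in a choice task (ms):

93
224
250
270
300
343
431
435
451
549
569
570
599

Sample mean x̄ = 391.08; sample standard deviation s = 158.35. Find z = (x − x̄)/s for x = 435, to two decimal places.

z = (435 − 391.08) / 158.35 = 0.28.

0.28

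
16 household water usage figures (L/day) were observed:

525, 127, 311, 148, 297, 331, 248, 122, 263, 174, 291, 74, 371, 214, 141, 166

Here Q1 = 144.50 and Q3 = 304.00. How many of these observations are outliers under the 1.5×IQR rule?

0

IQR = 159.50; fences at 144.50 − 239.25 = -94.75 and 304.00 + 239.25 = 543.25.
Every value lies within the cutoffs.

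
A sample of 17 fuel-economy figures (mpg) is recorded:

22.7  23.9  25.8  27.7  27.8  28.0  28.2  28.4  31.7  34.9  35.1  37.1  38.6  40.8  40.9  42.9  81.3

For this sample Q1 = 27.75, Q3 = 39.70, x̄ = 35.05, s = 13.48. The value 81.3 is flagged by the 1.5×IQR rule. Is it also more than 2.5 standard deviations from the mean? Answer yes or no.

yes

z = (81.3 − 35.05) / 13.48 = 3.43.
|z| = 3.43 > 2.5.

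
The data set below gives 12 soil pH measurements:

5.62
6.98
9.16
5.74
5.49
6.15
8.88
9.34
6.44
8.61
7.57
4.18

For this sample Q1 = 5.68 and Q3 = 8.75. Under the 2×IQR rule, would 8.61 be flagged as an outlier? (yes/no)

no

IQR = Q3 − Q1 = 8.75 − 5.68 = 3.07.
Lower fence = Q1 − 2·IQR = 5.68 − 6.14 = -0.46.
Upper fence = Q3 + 2·IQR = 8.75 + 6.14 = 14.89.
8.61 lies within [-0.46, 14.89].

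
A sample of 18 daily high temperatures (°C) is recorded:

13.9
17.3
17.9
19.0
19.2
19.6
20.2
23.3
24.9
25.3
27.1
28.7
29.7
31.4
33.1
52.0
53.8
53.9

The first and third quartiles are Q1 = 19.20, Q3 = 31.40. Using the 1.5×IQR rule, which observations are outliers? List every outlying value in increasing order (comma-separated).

IQR = Q3 − Q1 = 31.40 − 19.20 = 12.20.
Lower fence = Q1 − 1.5·IQR = 19.20 − 18.30 = 0.90.
Upper fence = Q3 + 1.5·IQR = 31.40 + 18.30 = 49.70.
52.0 > 49.70 → outlier.
53.8 > 49.70 → outlier.
53.9 > 49.70 → outlier.
All remaining values lie within [0.90, 49.70].

52.0, 53.8, 53.9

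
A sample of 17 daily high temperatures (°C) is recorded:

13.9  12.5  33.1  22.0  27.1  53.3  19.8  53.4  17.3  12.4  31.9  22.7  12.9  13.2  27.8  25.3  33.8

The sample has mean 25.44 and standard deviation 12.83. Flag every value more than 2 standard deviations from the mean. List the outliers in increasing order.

Cutoffs at x̄ ± 2s: 25.44 ± 2·12.83 = [-0.22, 51.10].
53.3: z = 2.17, |z| > 2 → outlier.
53.4: z = 2.18, |z| > 2 → outlier.
Every other value lies within [-0.22, 51.10].

53.3, 53.4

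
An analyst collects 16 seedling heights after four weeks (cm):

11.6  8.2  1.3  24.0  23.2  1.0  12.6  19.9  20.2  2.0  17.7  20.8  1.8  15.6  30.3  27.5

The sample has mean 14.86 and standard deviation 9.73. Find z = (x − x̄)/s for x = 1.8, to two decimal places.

-1.34

z = (1.8 − 14.86) / 9.73 = -1.34.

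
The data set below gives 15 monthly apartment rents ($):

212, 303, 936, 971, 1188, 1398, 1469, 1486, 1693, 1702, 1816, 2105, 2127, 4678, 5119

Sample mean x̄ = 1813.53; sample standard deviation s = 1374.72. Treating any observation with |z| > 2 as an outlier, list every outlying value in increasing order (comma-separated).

Cutoffs at x̄ ± 2s: 1813.53 ± 2·1374.72 = [-935.91, 4562.97].
4678: z = 2.08, |z| > 2 → outlier.
5119: z = 2.40, |z| > 2 → outlier.
Every other value lies within [-935.91, 4562.97].

4678, 5119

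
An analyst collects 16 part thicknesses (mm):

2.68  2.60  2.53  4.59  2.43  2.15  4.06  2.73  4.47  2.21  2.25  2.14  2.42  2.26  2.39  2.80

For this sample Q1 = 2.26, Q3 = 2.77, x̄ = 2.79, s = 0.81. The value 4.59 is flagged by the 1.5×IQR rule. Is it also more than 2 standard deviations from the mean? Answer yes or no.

z = (4.59 − 2.79) / 0.81 = 2.22.
|z| = 2.22 > 2.

yes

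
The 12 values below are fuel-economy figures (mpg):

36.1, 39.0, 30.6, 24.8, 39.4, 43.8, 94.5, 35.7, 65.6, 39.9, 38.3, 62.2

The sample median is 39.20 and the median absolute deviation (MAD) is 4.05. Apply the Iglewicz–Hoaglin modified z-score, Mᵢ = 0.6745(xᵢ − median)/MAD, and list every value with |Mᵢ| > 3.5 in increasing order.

62.2, 65.6, 94.5

|Mᵢ| > 3.5 ⇔ |xᵢ − 39.20| > 3.5·4.05/0.6745 = 21.02.
So outliers lie outside [18.18, 60.22].
62.2: M = 3.83 → outlier.
65.6: M = 4.40 → outlier.
94.5: M = 9.21 → outlier.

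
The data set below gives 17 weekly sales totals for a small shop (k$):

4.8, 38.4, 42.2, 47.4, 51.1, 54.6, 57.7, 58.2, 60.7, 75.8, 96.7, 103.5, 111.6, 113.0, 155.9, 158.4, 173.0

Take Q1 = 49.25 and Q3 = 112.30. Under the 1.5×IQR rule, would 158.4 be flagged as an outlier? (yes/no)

no

IQR = Q3 − Q1 = 112.30 − 49.25 = 63.05.
Lower fence = Q1 − 1.5·IQR = 49.25 − 94.575 = -45.325.
Upper fence = Q3 + 1.5·IQR = 112.30 + 94.575 = 206.875.
158.4 lies within [-45.325, 206.875].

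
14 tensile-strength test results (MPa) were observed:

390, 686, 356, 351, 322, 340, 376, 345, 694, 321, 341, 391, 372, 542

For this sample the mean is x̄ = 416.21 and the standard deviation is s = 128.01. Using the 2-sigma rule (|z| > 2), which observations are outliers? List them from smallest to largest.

Cutoffs at x̄ ± 2s: 416.21 ± 2·128.01 = [160.19, 672.23].
686: z = 2.11, |z| > 2 → outlier.
694: z = 2.17, |z| > 2 → outlier.
Every other value lies within [160.19, 672.23].

686, 694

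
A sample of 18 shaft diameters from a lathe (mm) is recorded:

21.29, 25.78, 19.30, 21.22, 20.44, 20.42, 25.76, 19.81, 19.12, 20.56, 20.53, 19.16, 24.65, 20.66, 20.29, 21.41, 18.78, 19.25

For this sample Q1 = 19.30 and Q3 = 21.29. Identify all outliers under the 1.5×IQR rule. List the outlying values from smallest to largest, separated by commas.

IQR = Q3 − Q1 = 21.29 − 19.30 = 1.99.
Lower fence = Q1 − 1.5·IQR = 19.30 − 2.985 = 16.315.
Upper fence = Q3 + 1.5·IQR = 21.29 + 2.985 = 24.275.
24.65 > 24.275 → outlier.
25.76 > 24.275 → outlier.
25.78 > 24.275 → outlier.
All remaining values lie within [16.315, 24.275].

24.65, 25.76, 25.78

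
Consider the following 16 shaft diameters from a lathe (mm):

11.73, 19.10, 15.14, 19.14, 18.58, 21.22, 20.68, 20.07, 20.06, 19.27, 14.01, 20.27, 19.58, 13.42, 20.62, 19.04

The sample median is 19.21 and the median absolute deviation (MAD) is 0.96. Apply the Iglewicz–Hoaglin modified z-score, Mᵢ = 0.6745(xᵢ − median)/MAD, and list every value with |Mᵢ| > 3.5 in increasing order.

|Mᵢ| > 3.5 ⇔ |xᵢ − 19.21| > 3.5·0.96/0.6745 = 4.98.
So outliers lie outside [14.23, 24.19].
11.73: M = -5.26 → outlier.
13.42: M = -4.07 → outlier.
14.01: M = -3.65 → outlier.

11.73, 13.42, 14.01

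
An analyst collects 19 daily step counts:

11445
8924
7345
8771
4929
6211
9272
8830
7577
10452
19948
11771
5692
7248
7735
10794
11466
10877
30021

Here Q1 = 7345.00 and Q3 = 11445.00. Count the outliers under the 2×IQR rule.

2

IQR = 4100.00; fences at 7345.00 − 8200.00 = -855.00 and 11445.00 + 8200.00 = 19645.00.
Outside the cutoffs: 19948, 30021.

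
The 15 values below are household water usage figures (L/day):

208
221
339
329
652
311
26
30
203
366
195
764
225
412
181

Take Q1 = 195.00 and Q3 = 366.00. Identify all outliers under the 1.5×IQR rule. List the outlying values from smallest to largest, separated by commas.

IQR = Q3 − Q1 = 366.00 − 195.00 = 171.00.
Lower fence = Q1 − 1.5·IQR = 195.00 − 256.50 = -61.50.
Upper fence = Q3 + 1.5·IQR = 366.00 + 256.50 = 622.50.
652 > 622.50 → outlier.
764 > 622.50 → outlier.
All remaining values lie within [-61.50, 622.50].

652, 764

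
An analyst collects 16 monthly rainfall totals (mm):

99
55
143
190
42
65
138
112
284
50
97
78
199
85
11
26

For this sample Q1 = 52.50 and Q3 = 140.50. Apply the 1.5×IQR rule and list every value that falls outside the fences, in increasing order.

IQR = Q3 − Q1 = 140.50 − 52.50 = 88.00.
Lower fence = Q1 − 1.5·IQR = 52.50 − 132.00 = -79.50.
Upper fence = Q3 + 1.5·IQR = 140.50 + 132.00 = 272.50.
284 > 272.50 → outlier.
All remaining values lie within [-79.50, 272.50].

284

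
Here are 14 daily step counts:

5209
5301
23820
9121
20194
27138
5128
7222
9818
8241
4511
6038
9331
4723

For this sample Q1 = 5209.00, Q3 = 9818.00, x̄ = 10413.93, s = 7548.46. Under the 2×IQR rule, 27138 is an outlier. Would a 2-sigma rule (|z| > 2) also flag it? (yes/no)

z = (27138 − 10413.93) / 7548.46 = 2.22.
|z| = 2.22 > 2.

yes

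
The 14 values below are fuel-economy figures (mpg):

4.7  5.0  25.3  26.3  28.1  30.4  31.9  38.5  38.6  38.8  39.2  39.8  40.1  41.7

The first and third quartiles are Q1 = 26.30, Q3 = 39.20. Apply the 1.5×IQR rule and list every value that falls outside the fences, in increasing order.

IQR = Q3 − Q1 = 39.20 − 26.30 = 12.90.
Lower fence = Q1 − 1.5·IQR = 26.30 − 19.35 = 6.95.
Upper fence = Q3 + 1.5·IQR = 39.20 + 19.35 = 58.55.
4.7 < 6.95 → outlier.
5.0 < 6.95 → outlier.
All remaining values lie within [6.95, 58.55].

4.7, 5.0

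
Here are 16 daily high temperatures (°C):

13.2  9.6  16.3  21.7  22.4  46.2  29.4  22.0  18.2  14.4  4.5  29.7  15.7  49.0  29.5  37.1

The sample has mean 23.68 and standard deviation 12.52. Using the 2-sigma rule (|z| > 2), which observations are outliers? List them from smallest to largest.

49.0

Cutoffs at x̄ ± 2s: 23.68 ± 2·12.52 = [-1.36, 48.72].
49.0: z = 2.02, |z| > 2 → outlier.
Every other value lies within [-1.36, 48.72].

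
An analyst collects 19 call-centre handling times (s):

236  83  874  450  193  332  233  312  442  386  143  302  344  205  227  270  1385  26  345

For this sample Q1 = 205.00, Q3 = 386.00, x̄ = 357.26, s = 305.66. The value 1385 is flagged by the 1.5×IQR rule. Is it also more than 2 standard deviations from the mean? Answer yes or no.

z = (1385 − 357.26) / 305.66 = 3.36.
|z| = 3.36 > 2.

yes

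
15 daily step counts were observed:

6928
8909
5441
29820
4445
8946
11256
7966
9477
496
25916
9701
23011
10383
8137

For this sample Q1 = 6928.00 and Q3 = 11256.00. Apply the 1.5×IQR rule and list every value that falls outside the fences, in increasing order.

IQR = Q3 − Q1 = 11256.00 − 6928.00 = 4328.00.
Lower fence = Q1 − 1.5·IQR = 6928.00 − 6492.00 = 436.00.
Upper fence = Q3 + 1.5·IQR = 11256.00 + 6492.00 = 17748.00.
23011 > 17748.00 → outlier.
25916 > 17748.00 → outlier.
29820 > 17748.00 → outlier.
All remaining values lie within [436.00, 17748.00].

23011, 25916, 29820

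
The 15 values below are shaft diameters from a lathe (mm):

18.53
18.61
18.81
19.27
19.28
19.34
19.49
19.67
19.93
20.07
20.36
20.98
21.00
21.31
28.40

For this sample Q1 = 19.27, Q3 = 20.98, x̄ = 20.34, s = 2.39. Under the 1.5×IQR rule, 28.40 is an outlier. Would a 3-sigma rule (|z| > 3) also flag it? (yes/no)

yes

z = (28.40 − 20.34) / 2.39 = 3.37.
|z| = 3.37 > 3.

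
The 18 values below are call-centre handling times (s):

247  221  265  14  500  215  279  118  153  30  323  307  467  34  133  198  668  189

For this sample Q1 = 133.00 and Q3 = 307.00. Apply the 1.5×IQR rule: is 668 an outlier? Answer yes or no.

yes

IQR = Q3 − Q1 = 307.00 − 133.00 = 174.00.
Lower fence = Q1 − 1.5·IQR = 133.00 − 261.00 = -128.00.
Upper fence = Q3 + 1.5·IQR = 307.00 + 261.00 = 568.00.
668 lies above the upper fence.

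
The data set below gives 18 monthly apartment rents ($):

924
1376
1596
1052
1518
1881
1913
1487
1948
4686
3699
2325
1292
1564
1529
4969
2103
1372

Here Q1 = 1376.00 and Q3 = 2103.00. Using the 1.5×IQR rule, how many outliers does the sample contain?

3

IQR = 727.00; fences at 1376.00 − 1090.50 = 285.50 and 2103.00 + 1090.50 = 3193.50.
Outside the cutoffs: 3699, 4686, 4969.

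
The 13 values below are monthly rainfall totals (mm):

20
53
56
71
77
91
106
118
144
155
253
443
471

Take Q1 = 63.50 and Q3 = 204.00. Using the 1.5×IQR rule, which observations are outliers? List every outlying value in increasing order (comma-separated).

IQR = Q3 − Q1 = 204.00 − 63.50 = 140.50.
Lower fence = Q1 − 1.5·IQR = 63.50 − 210.75 = -147.25.
Upper fence = Q3 + 1.5·IQR = 204.00 + 210.75 = 414.75.
443 > 414.75 → outlier.
471 > 414.75 → outlier.
All remaining values lie within [-147.25, 414.75].

443, 471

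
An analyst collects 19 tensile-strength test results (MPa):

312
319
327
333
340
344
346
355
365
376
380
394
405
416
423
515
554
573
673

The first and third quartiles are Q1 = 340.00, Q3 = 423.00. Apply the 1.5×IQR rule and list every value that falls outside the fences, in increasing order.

IQR = Q3 − Q1 = 423.00 − 340.00 = 83.00.
Lower fence = Q1 − 1.5·IQR = 340.00 − 124.50 = 215.50.
Upper fence = Q3 + 1.5·IQR = 423.00 + 124.50 = 547.50.
554 > 547.50 → outlier.
573 > 547.50 → outlier.
673 > 547.50 → outlier.
All remaining values lie within [215.50, 547.50].

554, 573, 673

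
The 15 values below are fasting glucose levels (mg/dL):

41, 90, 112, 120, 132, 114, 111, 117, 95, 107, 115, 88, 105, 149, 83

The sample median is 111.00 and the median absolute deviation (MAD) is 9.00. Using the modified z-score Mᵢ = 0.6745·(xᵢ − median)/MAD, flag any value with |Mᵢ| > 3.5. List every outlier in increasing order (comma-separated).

41

|Mᵢ| > 3.5 ⇔ |xᵢ − 111.00| > 3.5·9.00/0.6745 = 46.70.
So outliers lie outside [64.30, 157.70].
41: M = -5.25 → outlier.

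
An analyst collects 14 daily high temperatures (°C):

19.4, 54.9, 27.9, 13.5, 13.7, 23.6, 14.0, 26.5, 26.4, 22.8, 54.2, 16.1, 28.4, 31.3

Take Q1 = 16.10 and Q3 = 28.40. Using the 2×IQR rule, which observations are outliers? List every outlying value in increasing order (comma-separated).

54.2, 54.9

IQR = Q3 − Q1 = 28.40 − 16.10 = 12.30.
Lower fence = Q1 − 2·IQR = 16.10 − 24.60 = -8.50.
Upper fence = Q3 + 2·IQR = 28.40 + 24.60 = 53.00.
54.2 > 53.00 → outlier.
54.9 > 53.00 → outlier.
All remaining values lie within [-8.50, 53.00].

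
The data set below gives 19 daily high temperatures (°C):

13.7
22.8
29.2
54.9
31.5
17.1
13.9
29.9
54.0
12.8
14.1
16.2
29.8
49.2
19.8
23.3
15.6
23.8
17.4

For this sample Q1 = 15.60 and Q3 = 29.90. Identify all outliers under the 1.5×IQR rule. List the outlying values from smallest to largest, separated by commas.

54.0, 54.9

IQR = Q3 − Q1 = 29.90 − 15.60 = 14.30.
Lower fence = Q1 − 1.5·IQR = 15.60 − 21.45 = -5.85.
Upper fence = Q3 + 1.5·IQR = 29.90 + 21.45 = 51.35.
54.0 > 51.35 → outlier.
54.9 > 51.35 → outlier.
All remaining values lie within [-5.85, 51.35].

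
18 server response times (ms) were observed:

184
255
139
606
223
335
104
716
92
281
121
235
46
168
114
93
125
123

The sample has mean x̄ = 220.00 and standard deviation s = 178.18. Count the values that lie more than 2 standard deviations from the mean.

2

Cutoffs: x̄ ± 2s = [-136.36, 576.36].
Outside the cutoffs: 606, 716.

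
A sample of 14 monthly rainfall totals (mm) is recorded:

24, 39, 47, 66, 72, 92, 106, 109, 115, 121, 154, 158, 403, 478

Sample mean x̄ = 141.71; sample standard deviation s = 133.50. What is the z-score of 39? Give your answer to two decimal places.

-0.77

z = (39 − 141.71) / 133.50 = -0.77.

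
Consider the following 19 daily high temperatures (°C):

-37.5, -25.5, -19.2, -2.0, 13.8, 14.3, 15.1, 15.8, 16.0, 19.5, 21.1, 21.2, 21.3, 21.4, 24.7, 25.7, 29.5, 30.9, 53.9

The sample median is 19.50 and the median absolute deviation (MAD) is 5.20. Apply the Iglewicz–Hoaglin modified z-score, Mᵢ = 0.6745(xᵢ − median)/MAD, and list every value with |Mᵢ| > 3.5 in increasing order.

|Mᵢ| > 3.5 ⇔ |xᵢ − 19.50| > 3.5·5.20/0.6745 = 26.98.
So outliers lie outside [-7.48, 46.48].
-37.5: M = -7.39 → outlier.
-25.5: M = -5.84 → outlier.
-19.2: M = -5.02 → outlier.
53.9: M = 4.46 → outlier.

-37.5, -25.5, -19.2, 53.9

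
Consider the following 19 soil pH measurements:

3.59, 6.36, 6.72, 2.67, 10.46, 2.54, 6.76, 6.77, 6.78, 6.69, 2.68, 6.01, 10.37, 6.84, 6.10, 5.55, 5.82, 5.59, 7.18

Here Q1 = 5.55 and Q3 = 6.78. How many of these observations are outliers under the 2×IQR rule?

IQR = 1.23; fences at 5.55 − 2.46 = 3.09 and 6.78 + 2.46 = 9.24.
Outside the cutoffs: 2.54, 2.67, 2.68, 10.37, 10.46.

5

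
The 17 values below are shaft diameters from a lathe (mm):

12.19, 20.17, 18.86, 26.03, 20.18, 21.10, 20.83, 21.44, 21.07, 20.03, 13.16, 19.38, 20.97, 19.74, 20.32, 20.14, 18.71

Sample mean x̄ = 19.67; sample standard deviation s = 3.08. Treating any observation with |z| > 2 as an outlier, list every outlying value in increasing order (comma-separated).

12.19, 13.16, 26.03

Cutoffs at x̄ ± 2s: 19.67 ± 2·3.08 = [13.51, 25.83].
12.19: z = -2.43, |z| > 2 → outlier.
13.16: z = -2.11, |z| > 2 → outlier.
26.03: z = 2.06, |z| > 2 → outlier.
Every other value lies within [13.51, 25.83].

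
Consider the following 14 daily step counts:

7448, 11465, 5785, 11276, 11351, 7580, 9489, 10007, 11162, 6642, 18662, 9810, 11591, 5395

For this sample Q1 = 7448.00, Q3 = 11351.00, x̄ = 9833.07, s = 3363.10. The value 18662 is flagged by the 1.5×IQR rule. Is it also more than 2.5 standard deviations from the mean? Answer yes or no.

z = (18662 − 9833.07) / 3363.10 = 2.63.
|z| = 2.63 > 2.5.

yes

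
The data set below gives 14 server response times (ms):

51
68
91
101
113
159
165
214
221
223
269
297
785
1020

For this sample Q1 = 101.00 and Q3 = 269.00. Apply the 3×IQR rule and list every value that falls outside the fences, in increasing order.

IQR = Q3 − Q1 = 269.00 − 101.00 = 168.00.
Lower fence = Q1 − 3·IQR = 101.00 − 504.00 = -403.00.
Upper fence = Q3 + 3·IQR = 269.00 + 504.00 = 773.00.
785 > 773.00 → outlier.
1020 > 773.00 → outlier.
All remaining values lie within [-403.00, 773.00].

785, 1020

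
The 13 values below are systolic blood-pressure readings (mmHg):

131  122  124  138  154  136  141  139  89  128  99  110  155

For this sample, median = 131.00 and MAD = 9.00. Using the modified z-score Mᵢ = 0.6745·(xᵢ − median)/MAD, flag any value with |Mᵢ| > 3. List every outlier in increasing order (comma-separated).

89

|Mᵢ| > 3 ⇔ |xᵢ − 131.00| > 3·9.00/0.6745 = 40.03.
So outliers lie outside [90.97, 171.03].
89: M = -3.15 → outlier.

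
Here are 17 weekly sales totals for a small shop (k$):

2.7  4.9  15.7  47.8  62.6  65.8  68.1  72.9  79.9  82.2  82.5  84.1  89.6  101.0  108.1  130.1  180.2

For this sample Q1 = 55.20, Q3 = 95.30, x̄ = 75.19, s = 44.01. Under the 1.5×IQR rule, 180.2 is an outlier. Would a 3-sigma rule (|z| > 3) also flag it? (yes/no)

z = (180.2 − 75.19) / 44.01 = 2.39.
|z| = 2.39 ≤ 3.

no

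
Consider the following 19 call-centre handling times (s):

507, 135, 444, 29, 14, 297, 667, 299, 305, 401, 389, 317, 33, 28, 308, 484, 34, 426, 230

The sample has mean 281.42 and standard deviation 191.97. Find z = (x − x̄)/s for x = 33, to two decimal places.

z = (33 − 281.42) / 191.97 = -1.29.

-1.29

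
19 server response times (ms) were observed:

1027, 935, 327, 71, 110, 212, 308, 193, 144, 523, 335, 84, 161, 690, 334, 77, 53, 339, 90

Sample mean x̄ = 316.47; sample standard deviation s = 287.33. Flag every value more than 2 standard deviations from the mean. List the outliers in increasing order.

935, 1027

Cutoffs at x̄ ± 2s: 316.47 ± 2·287.33 = [-258.19, 891.13].
935: z = 2.15, |z| > 2 → outlier.
1027: z = 2.47, |z| > 2 → outlier.
Every other value lies within [-258.19, 891.13].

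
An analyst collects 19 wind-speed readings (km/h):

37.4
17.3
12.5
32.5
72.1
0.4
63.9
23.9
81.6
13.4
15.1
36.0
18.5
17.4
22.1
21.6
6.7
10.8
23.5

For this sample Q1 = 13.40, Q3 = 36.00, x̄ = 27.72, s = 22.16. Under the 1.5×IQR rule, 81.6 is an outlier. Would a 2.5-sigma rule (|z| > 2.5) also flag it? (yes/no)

z = (81.6 − 27.72) / 22.16 = 2.43.
|z| = 2.43 ≤ 2.5.

no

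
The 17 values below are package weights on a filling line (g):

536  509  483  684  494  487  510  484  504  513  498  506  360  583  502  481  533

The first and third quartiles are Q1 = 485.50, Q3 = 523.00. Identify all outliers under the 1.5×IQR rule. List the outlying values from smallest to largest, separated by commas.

IQR = Q3 − Q1 = 523.00 − 485.50 = 37.50.
Lower fence = Q1 − 1.5·IQR = 485.50 − 56.25 = 429.25.
Upper fence = Q3 + 1.5·IQR = 523.00 + 56.25 = 579.25.
360 < 429.25 → outlier.
583 > 579.25 → outlier.
684 > 579.25 → outlier.
All remaining values lie within [429.25, 579.25].

360, 583, 684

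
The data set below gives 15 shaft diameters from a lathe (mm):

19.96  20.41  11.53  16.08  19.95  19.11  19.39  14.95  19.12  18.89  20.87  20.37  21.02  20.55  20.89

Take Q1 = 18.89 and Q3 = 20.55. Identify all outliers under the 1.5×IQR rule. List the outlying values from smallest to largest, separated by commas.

IQR = Q3 − Q1 = 20.55 − 18.89 = 1.66.
Lower fence = Q1 − 1.5·IQR = 18.89 − 2.49 = 16.40.
Upper fence = Q3 + 1.5·IQR = 20.55 + 2.49 = 23.04.
11.53 < 16.40 → outlier.
14.95 < 16.40 → outlier.
16.08 < 16.40 → outlier.
All remaining values lie within [16.40, 23.04].

11.53, 14.95, 16.08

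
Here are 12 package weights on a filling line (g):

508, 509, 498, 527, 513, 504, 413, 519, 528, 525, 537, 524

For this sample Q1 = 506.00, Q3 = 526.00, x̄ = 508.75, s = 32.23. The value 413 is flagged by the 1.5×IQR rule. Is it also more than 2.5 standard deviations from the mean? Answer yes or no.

yes

z = (413 − 508.75) / 32.23 = -2.97.
|z| = 2.97 > 2.5.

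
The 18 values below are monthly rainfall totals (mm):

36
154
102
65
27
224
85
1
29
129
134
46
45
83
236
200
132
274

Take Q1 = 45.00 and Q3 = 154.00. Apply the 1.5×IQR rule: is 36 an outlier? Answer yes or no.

IQR = Q3 − Q1 = 154.00 − 45.00 = 109.00.
Lower fence = Q1 − 1.5·IQR = 45.00 − 163.50 = -118.50.
Upper fence = Q3 + 1.5·IQR = 154.00 + 163.50 = 317.50.
36 lies within [-118.50, 317.50].

no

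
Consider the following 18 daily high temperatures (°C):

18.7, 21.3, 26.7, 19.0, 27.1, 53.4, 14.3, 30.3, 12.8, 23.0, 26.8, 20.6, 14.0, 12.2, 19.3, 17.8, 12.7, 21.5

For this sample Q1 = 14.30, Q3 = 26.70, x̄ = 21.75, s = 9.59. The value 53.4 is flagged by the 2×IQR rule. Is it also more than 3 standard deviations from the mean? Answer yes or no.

z = (53.4 − 21.75) / 9.59 = 3.30.
|z| = 3.30 > 3.

yes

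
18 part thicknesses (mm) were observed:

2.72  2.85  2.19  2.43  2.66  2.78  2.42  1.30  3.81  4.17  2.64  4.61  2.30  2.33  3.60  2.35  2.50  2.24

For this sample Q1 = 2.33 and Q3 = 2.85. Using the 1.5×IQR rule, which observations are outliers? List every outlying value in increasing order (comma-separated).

1.30, 3.81, 4.17, 4.61

IQR = Q3 − Q1 = 2.85 − 2.33 = 0.52.
Lower fence = Q1 − 1.5·IQR = 2.33 − 0.78 = 1.55.
Upper fence = Q3 + 1.5·IQR = 2.85 + 0.78 = 3.63.
1.30 < 1.55 → outlier.
3.81 > 3.63 → outlier.
4.17 > 3.63 → outlier.
4.61 > 3.63 → outlier.
All remaining values lie within [1.55, 3.63].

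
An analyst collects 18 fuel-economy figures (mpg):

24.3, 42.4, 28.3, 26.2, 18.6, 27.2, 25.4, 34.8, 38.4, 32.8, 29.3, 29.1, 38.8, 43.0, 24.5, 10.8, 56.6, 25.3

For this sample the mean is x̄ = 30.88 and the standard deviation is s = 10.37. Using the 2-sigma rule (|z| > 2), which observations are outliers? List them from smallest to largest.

Cutoffs at x̄ ± 2s: 30.88 ± 2·10.37 = [10.14, 51.62].
56.6: z = 2.48, |z| > 2 → outlier.
Every other value lies within [10.14, 51.62].

56.6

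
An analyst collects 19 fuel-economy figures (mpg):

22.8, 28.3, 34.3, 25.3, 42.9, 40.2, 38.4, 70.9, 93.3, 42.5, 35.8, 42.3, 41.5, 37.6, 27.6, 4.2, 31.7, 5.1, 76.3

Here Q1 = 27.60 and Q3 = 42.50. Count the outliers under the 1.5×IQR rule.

IQR = 14.90; fences at 27.60 − 22.35 = 5.25 and 42.50 + 22.35 = 64.85.
Outside the cutoffs: 4.2, 5.1, 70.9, 76.3, 93.3.

5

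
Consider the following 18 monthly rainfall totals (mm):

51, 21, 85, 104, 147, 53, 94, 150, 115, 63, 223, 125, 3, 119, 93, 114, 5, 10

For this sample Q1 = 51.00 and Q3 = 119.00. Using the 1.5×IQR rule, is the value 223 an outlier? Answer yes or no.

IQR = Q3 − Q1 = 119.00 − 51.00 = 68.00.
Lower fence = Q1 − 1.5·IQR = 51.00 − 102.00 = -51.00.
Upper fence = Q3 + 1.5·IQR = 119.00 + 102.00 = 221.00.
223 lies above the upper fence.

yes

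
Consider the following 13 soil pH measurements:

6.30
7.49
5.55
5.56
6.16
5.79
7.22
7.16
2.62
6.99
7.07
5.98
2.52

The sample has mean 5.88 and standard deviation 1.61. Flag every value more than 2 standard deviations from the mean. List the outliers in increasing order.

Cutoffs at x̄ ± 2s: 5.88 ± 2·1.61 = [2.66, 9.10].
2.52: z = -2.09, |z| > 2 → outlier.
2.62: z = -2.02, |z| > 2 → outlier.
Every other value lies within [2.66, 9.10].

2.52, 2.62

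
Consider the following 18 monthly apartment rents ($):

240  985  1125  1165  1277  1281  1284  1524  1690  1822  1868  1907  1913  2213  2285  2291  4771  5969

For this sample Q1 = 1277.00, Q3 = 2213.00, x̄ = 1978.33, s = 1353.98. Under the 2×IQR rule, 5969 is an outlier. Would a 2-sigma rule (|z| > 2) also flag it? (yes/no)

yes

z = (5969 − 1978.33) / 1353.98 = 2.95.
|z| = 2.95 > 2.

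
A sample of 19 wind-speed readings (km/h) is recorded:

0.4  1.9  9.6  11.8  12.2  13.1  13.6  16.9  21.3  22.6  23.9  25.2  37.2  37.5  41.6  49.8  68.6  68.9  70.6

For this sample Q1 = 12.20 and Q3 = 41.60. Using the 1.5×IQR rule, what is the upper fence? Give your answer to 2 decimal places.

85.70

IQR = Q3 − Q1 = 41.60 − 12.20 = 29.40.
Lower fence = Q1 − 1.5·IQR = 12.20 − 44.10 = -31.90.
Upper fence = Q3 + 1.5·IQR = 41.60 + 44.10 = 85.70.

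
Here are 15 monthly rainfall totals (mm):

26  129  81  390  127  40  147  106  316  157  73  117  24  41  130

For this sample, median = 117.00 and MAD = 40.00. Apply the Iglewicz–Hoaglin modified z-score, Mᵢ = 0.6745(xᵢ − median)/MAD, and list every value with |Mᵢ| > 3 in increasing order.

|Mᵢ| > 3 ⇔ |xᵢ − 117.00| > 3·40.00/0.6745 = 177.91.
So outliers lie outside [-60.91, 294.91].
316: M = 3.36 → outlier.
390: M = 4.60 → outlier.

316, 390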